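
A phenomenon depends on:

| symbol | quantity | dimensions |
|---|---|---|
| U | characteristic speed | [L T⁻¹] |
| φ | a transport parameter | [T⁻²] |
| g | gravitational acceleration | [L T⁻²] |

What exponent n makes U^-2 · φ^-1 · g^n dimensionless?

Balance the L exponent: (1)·n from g, plus −2·(1) − (0) = -2 from the rest, must sum to zero.
n − 2 = 0, so n = 2.

2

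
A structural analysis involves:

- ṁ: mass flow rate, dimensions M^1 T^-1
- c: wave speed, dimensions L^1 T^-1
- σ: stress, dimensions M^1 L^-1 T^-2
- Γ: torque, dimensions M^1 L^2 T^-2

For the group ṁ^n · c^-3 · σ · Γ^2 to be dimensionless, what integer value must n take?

-3

Balance the M exponent: (1)·n from ṁ, plus −3·(0) + (1) + 2·(1) = 3 from the rest, must sum to zero.
n + 3 = 0, so n = -3.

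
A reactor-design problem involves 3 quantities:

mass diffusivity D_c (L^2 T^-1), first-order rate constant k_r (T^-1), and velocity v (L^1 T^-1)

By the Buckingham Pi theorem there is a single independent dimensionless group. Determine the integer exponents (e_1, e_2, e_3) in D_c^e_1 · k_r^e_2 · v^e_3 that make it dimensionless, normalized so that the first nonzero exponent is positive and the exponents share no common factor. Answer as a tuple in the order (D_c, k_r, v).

L: e_1·(2) + e_2·(0) + e_3·(1) = 0
T: e_1·(-1) + e_2·(-1) + e_3·(-1) = 0
Solving this homogeneous linear system for the smallest-integer solution (first nonzero entry positive) gives (1, 1, -2).

(1, 1, -2)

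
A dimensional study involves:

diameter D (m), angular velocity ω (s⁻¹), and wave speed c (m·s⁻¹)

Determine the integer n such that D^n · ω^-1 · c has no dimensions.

Balance the L exponent: (1)·n from D, plus −(0) + (1) = 1 from the rest, must sum to zero.
n + 1 = 0, so n = -1.

-1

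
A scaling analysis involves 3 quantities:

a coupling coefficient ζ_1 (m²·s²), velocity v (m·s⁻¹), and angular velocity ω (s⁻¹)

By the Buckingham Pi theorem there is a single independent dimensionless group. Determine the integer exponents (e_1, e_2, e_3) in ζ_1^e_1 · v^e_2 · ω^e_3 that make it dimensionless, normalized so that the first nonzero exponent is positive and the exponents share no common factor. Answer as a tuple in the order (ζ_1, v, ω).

(1, -2, 4)

L: e_1·(2) + e_2·(1) + e_3·(0) = 0
T: e_1·(2) + e_2·(-1) + e_3·(-1) = 0
Solving this homogeneous linear system for the smallest-integer solution (first nonzero entry positive) gives (1, -2, 4).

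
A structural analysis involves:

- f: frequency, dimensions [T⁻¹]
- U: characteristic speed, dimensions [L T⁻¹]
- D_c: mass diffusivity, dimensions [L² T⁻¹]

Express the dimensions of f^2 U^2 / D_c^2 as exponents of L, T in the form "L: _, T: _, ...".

L: -2, T: -2

Collect each base-dimension exponent across the product:
  L: 2·(0) + 2·(1) − 2·(2) = -2
  T: 2·(-1) + 2·(-1) − 2·(-1) = -2
So the dimensions are [L⁻² T⁻²].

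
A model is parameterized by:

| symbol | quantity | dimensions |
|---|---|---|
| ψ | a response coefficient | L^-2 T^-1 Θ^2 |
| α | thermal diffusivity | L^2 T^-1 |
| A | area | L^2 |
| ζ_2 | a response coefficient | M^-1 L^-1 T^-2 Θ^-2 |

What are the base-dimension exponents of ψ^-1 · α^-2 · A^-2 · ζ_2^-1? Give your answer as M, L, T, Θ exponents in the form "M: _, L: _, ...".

M: 1, L: -5, T: 5, Θ: 0

Collect each base-dimension exponent across the product:
  M: −(0) − 2·(0) − 2·(0) − (-1) = 1
  L: −(-2) − 2·(2) − 2·(2) − (-1) = -5
  T: −(-1) − 2·(-1) − 2·(0) − (-2) = 5
  Θ: −(2) − 2·(0) − 2·(0) − (-2) = 0
So the dimensions are [M L⁻⁵ T⁵].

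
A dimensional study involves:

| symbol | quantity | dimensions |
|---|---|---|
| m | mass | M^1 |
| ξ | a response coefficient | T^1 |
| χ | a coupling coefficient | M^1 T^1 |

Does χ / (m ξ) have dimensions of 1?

Sum the exponent of each base dimension across the product:
  M: −[m]_M − [ξ]_M + [χ]_M = −(1) − (0) + (1) = 0
  L: −[m]_L − [ξ]_L + [χ]_L = −(0) − (0) + (0) = 0
  T: −[m]_T − [ξ]_T + [χ]_T = −(0) − (1) + (1) = 0
All base exponents vanish — dimensionless.

yes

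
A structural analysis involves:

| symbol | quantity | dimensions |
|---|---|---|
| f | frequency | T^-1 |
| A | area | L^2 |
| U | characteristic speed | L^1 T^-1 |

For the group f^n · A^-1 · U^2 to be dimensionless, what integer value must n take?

-2

Balance the T exponent: (-1)·n from f, plus −(0) + 2·(-1) = -2 from the rest, must sum to zero.
−n − 2 = 0, so n = -2.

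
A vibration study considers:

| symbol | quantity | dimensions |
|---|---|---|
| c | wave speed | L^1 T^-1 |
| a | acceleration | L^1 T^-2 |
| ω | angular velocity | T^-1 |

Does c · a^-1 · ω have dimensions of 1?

yes

Sum the exponent of each base dimension across the product:
  M: [c]_M − [a]_M + [ω]_M = (0) − (0) + (0) = 0
  L: [c]_L − [a]_L + [ω]_L = (1) − (1) + (0) = 0
  T: [c]_T − [a]_T + [ω]_T = (-1) − (-2) + (-1) = 0
All base exponents vanish — dimensionless.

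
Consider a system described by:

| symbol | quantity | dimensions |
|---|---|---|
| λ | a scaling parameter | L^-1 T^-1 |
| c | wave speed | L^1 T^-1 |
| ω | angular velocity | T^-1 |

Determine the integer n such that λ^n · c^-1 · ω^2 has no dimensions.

-1

Balance the L exponent: (-1)·n from λ, plus −(1) + 2·(0) = -1 from the rest, must sum to zero.
−n − 1 = 0, so n = -1.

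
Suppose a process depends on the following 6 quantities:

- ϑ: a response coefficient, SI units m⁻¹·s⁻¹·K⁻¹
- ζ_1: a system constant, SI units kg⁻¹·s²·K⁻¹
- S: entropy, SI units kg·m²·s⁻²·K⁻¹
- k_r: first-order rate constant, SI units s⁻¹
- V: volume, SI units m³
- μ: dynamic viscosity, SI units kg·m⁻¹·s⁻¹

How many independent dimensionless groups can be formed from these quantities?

There are 6 variables and 4 base dimensions (M, L, T, Θ).
The dimension matrix has rank 4.
Independent dimensionless groups: 6 − 4 = 2.

2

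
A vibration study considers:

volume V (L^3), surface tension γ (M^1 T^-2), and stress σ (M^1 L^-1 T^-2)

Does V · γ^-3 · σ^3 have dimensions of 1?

yes

Sum the exponent of each base dimension across the product:
  M: [V]_M − 3·[γ]_M + 3·[σ]_M = (0) − 3·(1) + 3·(1) = 0
  L: [V]_L − 3·[γ]_L + 3·[σ]_L = (3) − 3·(0) + 3·(-1) = 0
  T: [V]_T − 3·[γ]_T + 3·[σ]_T = (0) − 3·(-2) + 3·(-2) = 0
All base exponents vanish — dimensionless.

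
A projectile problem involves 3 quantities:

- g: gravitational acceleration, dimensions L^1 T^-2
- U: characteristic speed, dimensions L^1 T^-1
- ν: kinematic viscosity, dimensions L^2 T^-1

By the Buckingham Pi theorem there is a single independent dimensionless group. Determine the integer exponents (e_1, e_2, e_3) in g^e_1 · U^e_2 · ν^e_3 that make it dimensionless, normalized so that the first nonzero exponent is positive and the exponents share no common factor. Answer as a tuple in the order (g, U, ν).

(1, -3, 1)

L: e_1·(1) + e_2·(1) + e_3·(2) = 0
T: e_1·(-2) + e_2·(-1) + e_3·(-1) = 0
Solving this homogeneous linear system for the smallest-integer solution (first nonzero entry positive) gives (1, -3, 1).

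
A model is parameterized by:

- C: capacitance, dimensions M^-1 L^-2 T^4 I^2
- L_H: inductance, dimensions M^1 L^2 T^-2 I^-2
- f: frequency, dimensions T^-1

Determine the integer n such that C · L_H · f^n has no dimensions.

2

Balance the T exponent: (-1)·n from f, plus (4) + (-2) = 2 from the rest, must sum to zero.
−n + 2 = 0, so n = 2.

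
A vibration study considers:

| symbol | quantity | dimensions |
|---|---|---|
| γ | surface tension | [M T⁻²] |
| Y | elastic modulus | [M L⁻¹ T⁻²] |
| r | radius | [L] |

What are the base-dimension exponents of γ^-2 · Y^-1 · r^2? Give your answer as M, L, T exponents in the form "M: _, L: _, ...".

Collect each base-dimension exponent across the product:
  M: −2·(1) − (1) + 2·(0) = -3
  L: −2·(0) − (-1) + 2·(1) = 3
  T: −2·(-2) − (-2) + 2·(0) = 6
So the dimensions are [M⁻³ L³ T⁶].

M: -3, L: 3, T: 6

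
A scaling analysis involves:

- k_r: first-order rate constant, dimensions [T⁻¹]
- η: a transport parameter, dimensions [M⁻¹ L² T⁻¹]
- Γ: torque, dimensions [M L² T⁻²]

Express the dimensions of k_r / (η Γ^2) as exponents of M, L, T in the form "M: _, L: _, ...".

M: -1, L: -6, T: 4

Collect each base-dimension exponent across the product:
  M: (0) − (-1) − 2·(1) = -1
  L: (0) − (2) − 2·(2) = -6
  T: (-1) − (-1) − 2·(-2) = 4
So the dimensions are [M⁻¹ L⁻⁶ T⁴].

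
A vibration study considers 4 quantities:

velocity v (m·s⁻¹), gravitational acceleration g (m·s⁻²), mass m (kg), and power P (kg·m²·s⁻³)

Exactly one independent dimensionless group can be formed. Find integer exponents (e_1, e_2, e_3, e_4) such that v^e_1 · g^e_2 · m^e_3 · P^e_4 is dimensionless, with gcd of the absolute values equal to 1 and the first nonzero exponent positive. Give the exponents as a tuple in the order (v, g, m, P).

(1, 1, 1, -1)

M: e_1·(0) + e_2·(0) + e_3·(1) + e_4·(1) = 0
L: e_1·(1) + e_2·(1) + e_3·(0) + e_4·(2) = 0
T: e_1·(-1) + e_2·(-2) + e_3·(0) + e_4·(-3) = 0
Solving this homogeneous linear system for the smallest-integer solution (first nonzero entry positive) gives (1, 1, 1, -1).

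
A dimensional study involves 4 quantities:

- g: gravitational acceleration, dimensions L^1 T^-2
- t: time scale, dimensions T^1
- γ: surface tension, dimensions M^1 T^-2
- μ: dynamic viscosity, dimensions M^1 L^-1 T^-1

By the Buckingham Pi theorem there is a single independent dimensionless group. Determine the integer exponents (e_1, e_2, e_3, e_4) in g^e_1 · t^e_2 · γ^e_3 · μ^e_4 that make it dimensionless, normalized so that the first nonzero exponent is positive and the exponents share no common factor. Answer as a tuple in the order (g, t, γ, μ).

(1, 1, -1, 1)

M: e_1·(0) + e_2·(0) + e_3·(1) + e_4·(1) = 0
L: e_1·(1) + e_2·(0) + e_3·(0) + e_4·(-1) = 0
T: e_1·(-2) + e_2·(1) + e_3·(-2) + e_4·(-1) = 0
Solving this homogeneous linear system for the smallest-integer solution (first nonzero entry positive) gives (1, 1, -1, 1).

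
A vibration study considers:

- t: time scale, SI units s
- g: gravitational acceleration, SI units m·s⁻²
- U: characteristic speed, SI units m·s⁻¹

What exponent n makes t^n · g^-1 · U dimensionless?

-1

Balance the T exponent: (1)·n from t, plus −(-2) + (-1) = 1 from the rest, must sum to zero.
n + 1 = 0, so n = -1.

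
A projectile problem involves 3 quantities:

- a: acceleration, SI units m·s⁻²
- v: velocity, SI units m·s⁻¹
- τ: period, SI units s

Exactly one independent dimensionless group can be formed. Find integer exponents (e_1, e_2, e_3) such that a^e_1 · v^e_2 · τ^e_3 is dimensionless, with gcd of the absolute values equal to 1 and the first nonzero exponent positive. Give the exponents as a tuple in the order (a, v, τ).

L: e_1·(1) + e_2·(1) + e_3·(0) = 0
T: e_1·(-2) + e_2·(-1) + e_3·(1) = 0
Solving this homogeneous linear system for the smallest-integer solution (first nonzero entry positive) gives (1, -1, 1).

(1, -1, 1)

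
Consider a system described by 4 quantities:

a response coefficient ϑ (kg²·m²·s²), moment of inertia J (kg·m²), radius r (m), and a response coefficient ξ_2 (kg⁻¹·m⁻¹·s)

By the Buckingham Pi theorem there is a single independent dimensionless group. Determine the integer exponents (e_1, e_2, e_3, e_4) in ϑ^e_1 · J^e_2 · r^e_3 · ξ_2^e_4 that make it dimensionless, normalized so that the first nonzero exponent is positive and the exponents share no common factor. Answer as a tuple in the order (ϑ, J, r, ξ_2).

(1, -4, 4, -2)

M: e_1·(2) + e_2·(1) + e_3·(0) + e_4·(-1) = 0
L: e_1·(2) + e_2·(2) + e_3·(1) + e_4·(-1) = 0
T: e_1·(2) + e_2·(0) + e_3·(0) + e_4·(1) = 0
Solving this homogeneous linear system for the smallest-integer solution (first nonzero entry positive) gives (1, -4, 4, -2).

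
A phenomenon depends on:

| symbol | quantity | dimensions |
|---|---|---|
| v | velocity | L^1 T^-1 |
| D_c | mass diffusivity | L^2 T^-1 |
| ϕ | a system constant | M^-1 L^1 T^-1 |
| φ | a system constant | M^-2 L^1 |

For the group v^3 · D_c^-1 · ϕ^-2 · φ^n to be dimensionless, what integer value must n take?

1

Balance the M exponent: (-2)·n from φ, plus 3·(0) − (0) − 2·(-1) = 2 from the rest, must sum to zero.
-2n + 2 = 0, so n = 1.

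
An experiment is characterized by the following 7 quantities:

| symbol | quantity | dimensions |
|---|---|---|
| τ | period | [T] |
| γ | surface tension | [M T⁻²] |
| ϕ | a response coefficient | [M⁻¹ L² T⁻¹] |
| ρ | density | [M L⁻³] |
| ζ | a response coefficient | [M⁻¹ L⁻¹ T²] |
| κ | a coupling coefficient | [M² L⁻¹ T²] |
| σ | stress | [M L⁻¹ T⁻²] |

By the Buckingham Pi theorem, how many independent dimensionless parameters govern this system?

4

There are 7 variables and 3 base dimensions (M, L, T).
The dimension matrix has rank 3.
Independent dimensionless groups: 7 − 3 = 4.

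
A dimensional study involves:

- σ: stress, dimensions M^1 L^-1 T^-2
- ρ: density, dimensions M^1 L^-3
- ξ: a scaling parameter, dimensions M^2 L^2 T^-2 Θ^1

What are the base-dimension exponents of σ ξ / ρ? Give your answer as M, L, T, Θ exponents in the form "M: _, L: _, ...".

M: 2, L: 4, T: -4, Θ: 1

Collect each base-dimension exponent across the product:
  M: (1) − (1) + (2) = 2
  L: (-1) − (-3) + (2) = 4
  T: (-2) − (0) + (-2) = -4
  Θ: (0) − (0) + (1) = 1
So the dimensions are [M² L⁴ T⁻⁴ Θ].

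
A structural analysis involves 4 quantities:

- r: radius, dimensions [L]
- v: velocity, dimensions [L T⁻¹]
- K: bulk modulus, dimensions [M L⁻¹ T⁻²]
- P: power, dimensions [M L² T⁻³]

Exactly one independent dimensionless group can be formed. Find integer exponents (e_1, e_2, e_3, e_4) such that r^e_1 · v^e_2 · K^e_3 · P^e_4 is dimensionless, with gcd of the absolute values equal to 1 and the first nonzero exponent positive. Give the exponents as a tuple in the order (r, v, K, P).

(2, 1, 1, -1)

M: e_1·(0) + e_2·(0) + e_3·(1) + e_4·(1) = 0
L: e_1·(1) + e_2·(1) + e_3·(-1) + e_4·(2) = 0
T: e_1·(0) + e_2·(-1) + e_3·(-2) + e_4·(-3) = 0
Solving this homogeneous linear system for the smallest-integer solution (first nonzero entry positive) gives (2, 1, 1, -1).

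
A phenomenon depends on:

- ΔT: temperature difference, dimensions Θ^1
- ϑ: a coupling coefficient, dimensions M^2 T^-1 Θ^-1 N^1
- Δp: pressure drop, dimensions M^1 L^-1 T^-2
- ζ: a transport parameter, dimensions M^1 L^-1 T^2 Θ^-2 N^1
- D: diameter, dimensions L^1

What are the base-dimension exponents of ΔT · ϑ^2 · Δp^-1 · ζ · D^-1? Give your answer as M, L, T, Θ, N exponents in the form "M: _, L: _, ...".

Collect each base-dimension exponent across the product:
  M: (0) + 2·(2) − (1) + (1) − (0) = 4
  L: (0) + 2·(0) − (-1) + (-1) − (1) = -1
  T: (0) + 2·(-1) − (-2) + (2) − (0) = 2
  Θ: (1) + 2·(-1) − (0) + (-2) − (0) = -3
  N: (0) + 2·(1) − (0) + (1) − (0) = 3
So the dimensions are [M⁴ L⁻¹ T² Θ⁻³ N³].

M: 4, L: -1, T: 2, Θ: -3, N: 3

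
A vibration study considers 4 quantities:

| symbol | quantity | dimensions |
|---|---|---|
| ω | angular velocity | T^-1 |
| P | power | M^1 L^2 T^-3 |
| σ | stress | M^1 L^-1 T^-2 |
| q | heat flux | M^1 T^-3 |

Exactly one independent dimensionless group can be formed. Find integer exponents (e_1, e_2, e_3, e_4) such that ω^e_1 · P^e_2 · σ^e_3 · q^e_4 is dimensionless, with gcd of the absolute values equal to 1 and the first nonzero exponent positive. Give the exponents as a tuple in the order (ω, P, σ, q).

(2, 1, 2, -3)

M: e_1·(0) + e_2·(1) + e_3·(1) + e_4·(1) = 0
L: e_1·(0) + e_2·(2) + e_3·(-1) + e_4·(0) = 0
T: e_1·(-1) + e_2·(-3) + e_3·(-2) + e_4·(-3) = 0
Solving this homogeneous linear system for the smallest-integer solution (first nonzero entry positive) gives (2, 1, 2, -3).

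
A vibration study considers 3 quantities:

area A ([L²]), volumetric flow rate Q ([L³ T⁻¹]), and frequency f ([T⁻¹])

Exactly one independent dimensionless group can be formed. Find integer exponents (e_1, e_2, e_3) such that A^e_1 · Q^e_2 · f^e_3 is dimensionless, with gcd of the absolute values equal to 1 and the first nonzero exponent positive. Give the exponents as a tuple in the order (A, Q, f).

(3, -2, 2)

L: e_1·(2) + e_2·(3) + e_3·(0) = 0
T: e_1·(0) + e_2·(-1) + e_3·(-1) = 0
Solving this homogeneous linear system for the smallest-integer solution (first nonzero entry positive) gives (3, -2, 2).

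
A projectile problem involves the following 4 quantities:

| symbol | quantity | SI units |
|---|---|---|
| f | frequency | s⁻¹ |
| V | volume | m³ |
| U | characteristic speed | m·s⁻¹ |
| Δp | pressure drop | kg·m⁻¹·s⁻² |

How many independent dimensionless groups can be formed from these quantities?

1

There are 4 variables and 3 base dimensions (M, L, T).
The dimension matrix has rank 3.
Independent dimensionless groups: 4 − 3 = 1.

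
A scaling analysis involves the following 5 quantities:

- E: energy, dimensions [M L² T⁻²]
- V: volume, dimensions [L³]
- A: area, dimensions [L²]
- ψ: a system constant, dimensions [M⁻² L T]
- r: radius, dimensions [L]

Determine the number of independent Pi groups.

There are 5 variables and 3 base dimensions (M, L, T).
The dimension matrix has rank 3.
Independent dimensionless groups: 5 − 3 = 2.

2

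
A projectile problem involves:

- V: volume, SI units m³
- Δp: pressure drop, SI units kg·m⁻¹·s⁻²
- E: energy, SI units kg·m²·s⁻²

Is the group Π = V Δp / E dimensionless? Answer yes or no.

yes

Sum the exponent of each base dimension across the product:
  M: [V]_M + [Δp]_M − [E]_M = (0) + (1) − (1) = 0
  L: [V]_L + [Δp]_L − [E]_L = (3) + (-1) − (2) = 0
  T: [V]_T + [Δp]_T − [E]_T = (0) + (-2) − (-2) = 0
All base exponents vanish — dimensionless.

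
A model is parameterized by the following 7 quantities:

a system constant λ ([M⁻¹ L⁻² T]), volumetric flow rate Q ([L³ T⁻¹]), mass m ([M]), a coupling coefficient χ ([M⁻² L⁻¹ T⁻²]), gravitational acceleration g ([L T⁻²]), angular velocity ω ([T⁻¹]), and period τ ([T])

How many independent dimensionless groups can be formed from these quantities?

There are 7 variables and 3 base dimensions (M, L, T).
The dimension matrix has rank 3.
Independent dimensionless groups: 7 − 3 = 4.

4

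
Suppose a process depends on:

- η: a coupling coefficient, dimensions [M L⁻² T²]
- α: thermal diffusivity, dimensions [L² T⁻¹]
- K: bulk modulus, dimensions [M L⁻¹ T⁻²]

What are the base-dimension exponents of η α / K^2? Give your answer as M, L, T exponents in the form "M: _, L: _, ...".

M: -1, L: 2, T: 5

Collect each base-dimension exponent across the product:
  M: (1) + (0) − 2·(1) = -1
  L: (-2) + (2) − 2·(-1) = 2
  T: (2) + (-1) − 2·(-2) = 5
So the dimensions are [M⁻¹ L² T⁵].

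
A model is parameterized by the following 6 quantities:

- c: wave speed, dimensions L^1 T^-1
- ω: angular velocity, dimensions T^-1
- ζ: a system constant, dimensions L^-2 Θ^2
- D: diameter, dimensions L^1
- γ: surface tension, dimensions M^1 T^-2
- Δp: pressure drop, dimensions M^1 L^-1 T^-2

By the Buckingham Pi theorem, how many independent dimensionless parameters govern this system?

There are 6 variables and 4 base dimensions (M, L, T, Θ).
The dimension matrix has rank 4.
Independent dimensionless groups: 6 − 4 = 2.

2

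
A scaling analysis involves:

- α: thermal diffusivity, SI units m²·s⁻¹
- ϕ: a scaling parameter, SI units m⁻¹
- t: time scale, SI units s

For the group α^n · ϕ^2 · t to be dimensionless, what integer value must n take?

Balance the L exponent: (2)·n from α, plus 2·(-1) + (0) = -2 from the rest, must sum to zero.
2n − 2 = 0, so n = 1.

1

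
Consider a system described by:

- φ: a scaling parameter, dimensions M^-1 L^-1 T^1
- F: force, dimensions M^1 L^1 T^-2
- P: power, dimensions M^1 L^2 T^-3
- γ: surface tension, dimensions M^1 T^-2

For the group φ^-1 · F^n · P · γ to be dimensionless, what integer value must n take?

-3

Balance the M exponent: (1)·n from F, plus −(-1) + (1) + (1) = 3 from the rest, must sum to zero.
n + 3 = 0, so n = -3.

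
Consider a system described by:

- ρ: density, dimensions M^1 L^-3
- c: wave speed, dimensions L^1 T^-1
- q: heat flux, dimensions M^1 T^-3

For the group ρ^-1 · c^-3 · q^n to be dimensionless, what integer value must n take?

Balance the M exponent: (1)·n from q, plus −(1) − 3·(0) = -1 from the rest, must sum to zero.
n − 1 = 0, so n = 1.

1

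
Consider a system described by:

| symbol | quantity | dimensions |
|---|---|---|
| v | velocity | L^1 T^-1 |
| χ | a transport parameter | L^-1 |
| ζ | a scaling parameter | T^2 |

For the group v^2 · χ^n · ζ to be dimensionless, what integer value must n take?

Balance the L exponent: (-1)·n from χ, plus 2·(1) + (0) = 2 from the rest, must sum to zero.
−n + 2 = 0, so n = 2.

2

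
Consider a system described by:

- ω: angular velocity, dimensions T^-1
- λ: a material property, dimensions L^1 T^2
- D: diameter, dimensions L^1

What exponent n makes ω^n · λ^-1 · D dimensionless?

-2

Balance the T exponent: (-1)·n from ω, plus −(2) + (0) = -2 from the rest, must sum to zero.
−n − 2 = 0, so n = -2.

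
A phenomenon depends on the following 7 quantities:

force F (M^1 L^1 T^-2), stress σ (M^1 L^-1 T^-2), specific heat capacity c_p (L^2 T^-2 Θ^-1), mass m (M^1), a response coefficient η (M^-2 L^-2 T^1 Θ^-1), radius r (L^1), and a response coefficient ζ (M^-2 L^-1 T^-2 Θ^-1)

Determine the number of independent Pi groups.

There are 7 variables and 4 base dimensions (M, L, T, Θ).
The dimension matrix has rank 4.
Independent dimensionless groups: 7 − 4 = 3.

3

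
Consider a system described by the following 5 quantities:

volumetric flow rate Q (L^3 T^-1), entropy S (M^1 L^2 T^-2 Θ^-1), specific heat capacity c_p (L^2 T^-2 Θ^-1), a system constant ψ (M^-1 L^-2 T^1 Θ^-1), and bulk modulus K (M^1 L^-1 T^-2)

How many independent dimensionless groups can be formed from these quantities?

There are 5 variables and 4 base dimensions (M, L, T, Θ).
The dimension matrix has rank 4.
Independent dimensionless groups: 5 − 4 = 1.

1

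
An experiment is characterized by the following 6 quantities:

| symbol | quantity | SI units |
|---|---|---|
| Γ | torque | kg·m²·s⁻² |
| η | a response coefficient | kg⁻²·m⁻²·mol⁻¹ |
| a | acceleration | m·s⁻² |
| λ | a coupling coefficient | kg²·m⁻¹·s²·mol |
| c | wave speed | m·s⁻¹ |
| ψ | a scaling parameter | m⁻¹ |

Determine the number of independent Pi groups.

There are 6 variables and 4 base dimensions (M, L, T, N).
The dimension matrix has rank 4.
Independent dimensionless groups: 6 − 4 = 2.

2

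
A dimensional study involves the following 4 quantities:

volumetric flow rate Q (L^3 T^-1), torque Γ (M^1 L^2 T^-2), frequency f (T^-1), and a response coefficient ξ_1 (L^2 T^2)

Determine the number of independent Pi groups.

There are 4 variables and 3 base dimensions (M, L, T).
The dimension matrix has rank 3.
Independent dimensionless groups: 4 − 3 = 1.

1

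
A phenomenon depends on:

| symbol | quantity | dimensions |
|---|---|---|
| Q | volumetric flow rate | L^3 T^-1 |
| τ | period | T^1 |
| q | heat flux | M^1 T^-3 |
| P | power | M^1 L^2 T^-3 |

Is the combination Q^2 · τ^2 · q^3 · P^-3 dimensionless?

yes

Sum the exponent of each base dimension across the product:
  M: 2·[Q]_M + 2·[τ]_M + 3·[q]_M − 3·[P]_M = 2·(0) + 2·(0) + 3·(1) − 3·(1) = 0
  L: 2·[Q]_L + 2·[τ]_L + 3·[q]_L − 3·[P]_L = 2·(3) + 2·(0) + 3·(0) − 3·(2) = 0
  T: 2·[Q]_T + 2·[τ]_T + 3·[q]_T − 3·[P]_T = 2·(-1) + 2·(1) + 3·(-3) − 3·(-3) = 0
All base exponents vanish — dimensionless.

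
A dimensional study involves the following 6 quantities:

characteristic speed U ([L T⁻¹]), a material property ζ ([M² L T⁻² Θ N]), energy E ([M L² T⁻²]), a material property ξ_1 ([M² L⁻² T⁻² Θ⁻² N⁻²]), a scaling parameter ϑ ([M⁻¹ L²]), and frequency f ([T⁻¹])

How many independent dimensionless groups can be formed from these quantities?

There are 6 variables and 5 base dimensions (M, L, T, Θ, N).
The dimension matrix has rank 4 (less than 5: the dimension vectors are linearly dependent).
Independent dimensionless groups: 6 − 4 = 2.

2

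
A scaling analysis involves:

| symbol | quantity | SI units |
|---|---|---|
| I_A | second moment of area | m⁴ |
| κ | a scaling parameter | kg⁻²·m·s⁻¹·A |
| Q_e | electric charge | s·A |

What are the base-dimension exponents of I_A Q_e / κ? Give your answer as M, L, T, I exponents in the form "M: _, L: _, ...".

M: 2, L: 3, T: 2, I: 0

Collect each base-dimension exponent across the product:
  M: (0) − (-2) + (0) = 2
  L: (4) − (1) + (0) = 3
  T: (0) − (-1) + (1) = 2
  I: (0) − (1) + (1) = 0
So the dimensions are [M² L³ T²].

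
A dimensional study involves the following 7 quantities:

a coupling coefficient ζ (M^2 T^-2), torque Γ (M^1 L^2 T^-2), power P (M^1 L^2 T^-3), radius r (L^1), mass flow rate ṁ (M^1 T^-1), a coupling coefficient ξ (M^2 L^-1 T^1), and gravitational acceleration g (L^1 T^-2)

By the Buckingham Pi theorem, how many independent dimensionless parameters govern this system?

4

There are 7 variables and 3 base dimensions (M, L, T).
The dimension matrix has rank 3.
Independent dimensionless groups: 7 − 3 = 4.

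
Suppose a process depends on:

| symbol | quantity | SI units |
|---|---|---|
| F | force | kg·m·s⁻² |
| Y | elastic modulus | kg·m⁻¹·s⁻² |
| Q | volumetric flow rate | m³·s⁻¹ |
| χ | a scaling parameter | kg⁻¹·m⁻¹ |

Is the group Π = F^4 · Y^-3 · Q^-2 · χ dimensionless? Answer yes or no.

yes

Sum the exponent of each base dimension across the product:
  M: 4·[F]_M − 3·[Y]_M − 2·[Q]_M + [χ]_M = 4·(1) − 3·(1) − 2·(0) + (-1) = 0
  L: 4·[F]_L − 3·[Y]_L − 2·[Q]_L + [χ]_L = 4·(1) − 3·(-1) − 2·(3) + (-1) = 0
  T: 4·[F]_T − 3·[Y]_T − 2·[Q]_T + [χ]_T = 4·(-2) − 3·(-2) − 2·(-1) + (0) = 0
All base exponents vanish — dimensionless.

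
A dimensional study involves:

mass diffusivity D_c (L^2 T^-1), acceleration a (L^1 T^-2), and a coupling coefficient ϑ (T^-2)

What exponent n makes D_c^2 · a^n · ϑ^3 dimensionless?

-4

Balance the L exponent: (1)·n from a, plus 2·(2) + 3·(0) = 4 from the rest, must sum to zero.
n + 4 = 0, so n = -4.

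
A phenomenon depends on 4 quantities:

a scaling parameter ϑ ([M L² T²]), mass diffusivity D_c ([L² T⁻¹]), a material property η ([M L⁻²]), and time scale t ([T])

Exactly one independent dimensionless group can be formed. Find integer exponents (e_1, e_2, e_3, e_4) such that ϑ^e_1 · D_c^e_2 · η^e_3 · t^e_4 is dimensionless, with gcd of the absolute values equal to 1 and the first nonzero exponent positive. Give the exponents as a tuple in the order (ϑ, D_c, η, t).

(1, -2, -1, -4)

M: e_1·(1) + e_2·(0) + e_3·(1) + e_4·(0) = 0
L: e_1·(2) + e_2·(2) + e_3·(-2) + e_4·(0) = 0
T: e_1·(2) + e_2·(-1) + e_3·(0) + e_4·(1) = 0
Solving this homogeneous linear system for the smallest-integer solution (first nonzero entry positive) gives (1, -2, -1, -4).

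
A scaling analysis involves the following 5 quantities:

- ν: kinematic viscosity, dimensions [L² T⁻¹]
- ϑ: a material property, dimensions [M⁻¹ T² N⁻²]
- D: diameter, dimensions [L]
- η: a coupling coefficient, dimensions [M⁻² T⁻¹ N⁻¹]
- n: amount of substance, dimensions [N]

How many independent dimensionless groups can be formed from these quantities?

1

There are 5 variables and 4 base dimensions (M, L, T, N).
The dimension matrix has rank 4.
Independent dimensionless groups: 5 − 4 = 1.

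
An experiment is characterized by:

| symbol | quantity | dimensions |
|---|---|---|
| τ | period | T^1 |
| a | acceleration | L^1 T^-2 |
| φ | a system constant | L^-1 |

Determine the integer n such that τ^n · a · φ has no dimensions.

Balance the T exponent: (1)·n from τ, plus (-2) + (0) = -2 from the rest, must sum to zero.
n − 2 = 0, so n = 2.

2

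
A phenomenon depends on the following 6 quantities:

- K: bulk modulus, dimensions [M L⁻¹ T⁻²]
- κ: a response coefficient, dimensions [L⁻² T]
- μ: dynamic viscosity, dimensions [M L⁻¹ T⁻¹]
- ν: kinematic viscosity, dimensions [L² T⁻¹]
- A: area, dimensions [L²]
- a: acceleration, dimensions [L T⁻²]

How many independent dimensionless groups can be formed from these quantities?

3

There are 6 variables and 3 base dimensions (M, L, T).
The dimension matrix has rank 3.
Independent dimensionless groups: 6 − 3 = 3.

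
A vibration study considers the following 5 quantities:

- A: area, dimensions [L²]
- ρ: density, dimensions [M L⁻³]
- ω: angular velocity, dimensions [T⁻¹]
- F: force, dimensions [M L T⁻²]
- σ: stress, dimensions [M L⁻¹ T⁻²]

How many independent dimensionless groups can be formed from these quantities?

2

There are 5 variables and 3 base dimensions (M, L, T).
The dimension matrix has rank 3.
Independent dimensionless groups: 5 − 3 = 2.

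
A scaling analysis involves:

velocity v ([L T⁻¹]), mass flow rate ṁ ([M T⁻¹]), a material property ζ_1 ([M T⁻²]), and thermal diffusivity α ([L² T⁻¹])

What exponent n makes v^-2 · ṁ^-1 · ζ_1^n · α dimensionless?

1

Balance the M exponent: (1)·n from ζ_1, plus −2·(0) − (1) + (0) = -1 from the rest, must sum to zero.
n − 1 = 0, so n = 1.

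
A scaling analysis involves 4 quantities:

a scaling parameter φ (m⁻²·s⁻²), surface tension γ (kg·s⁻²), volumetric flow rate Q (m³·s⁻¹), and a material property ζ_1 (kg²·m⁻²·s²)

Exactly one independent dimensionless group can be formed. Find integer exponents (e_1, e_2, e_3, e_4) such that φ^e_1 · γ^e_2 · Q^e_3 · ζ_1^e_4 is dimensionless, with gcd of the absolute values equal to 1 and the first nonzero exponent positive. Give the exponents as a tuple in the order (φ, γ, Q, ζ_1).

M: e_1·(0) + e_2·(1) + e_3·(0) + e_4·(2) = 0
L: e_1·(-2) + e_2·(0) + e_3·(3) + e_4·(-2) = 0
T: e_1·(-2) + e_2·(-2) + e_3·(-1) + e_4·(2) = 0
Solving this homogeneous linear system for the smallest-integer solution (first nonzero entry positive) gives (2, -2, 2, 1).

(2, -2, 2, 1)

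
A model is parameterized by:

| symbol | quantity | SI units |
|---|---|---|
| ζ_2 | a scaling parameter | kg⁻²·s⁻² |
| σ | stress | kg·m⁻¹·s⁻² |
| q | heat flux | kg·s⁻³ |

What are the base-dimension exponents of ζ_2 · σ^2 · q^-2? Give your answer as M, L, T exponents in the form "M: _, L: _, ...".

Collect each base-dimension exponent across the product:
  M: (-2) + 2·(1) − 2·(1) = -2
  L: (0) + 2·(-1) − 2·(0) = -2
  T: (-2) + 2·(-2) − 2·(-3) = 0
So the dimensions are [M⁻² L⁻²].

M: -2, L: -2, T: 0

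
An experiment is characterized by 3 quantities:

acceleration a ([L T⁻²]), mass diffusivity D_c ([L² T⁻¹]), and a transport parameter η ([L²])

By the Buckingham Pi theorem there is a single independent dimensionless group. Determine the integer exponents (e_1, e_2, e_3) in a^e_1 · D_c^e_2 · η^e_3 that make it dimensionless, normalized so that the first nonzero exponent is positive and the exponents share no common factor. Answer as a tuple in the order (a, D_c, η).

(2, -4, 3)

L: e_1·(1) + e_2·(2) + e_3·(2) = 0
T: e_1·(-2) + e_2·(-1) + e_3·(0) = 0
Solving this homogeneous linear system for the smallest-integer solution (first nonzero entry positive) gives (2, -4, 3).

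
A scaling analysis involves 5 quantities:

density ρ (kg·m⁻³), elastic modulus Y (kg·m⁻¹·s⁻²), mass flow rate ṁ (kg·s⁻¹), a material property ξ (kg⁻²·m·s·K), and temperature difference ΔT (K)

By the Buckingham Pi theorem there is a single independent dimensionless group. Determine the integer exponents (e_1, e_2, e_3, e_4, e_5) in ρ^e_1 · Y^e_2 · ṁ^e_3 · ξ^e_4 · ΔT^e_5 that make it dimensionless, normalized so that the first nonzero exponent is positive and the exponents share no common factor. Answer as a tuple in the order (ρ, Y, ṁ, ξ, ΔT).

M: e_1·(1) + e_2·(1) + e_3·(1) + e_4·(-2) + e_5·(0) = 0
L: e_1·(-3) + e_2·(-1) + e_3·(0) + e_4·(1) + e_5·(0) = 0
T: e_1·(0) + e_2·(-2) + e_3·(-1) + e_4·(1) + e_5·(0) = 0
Θ: e_1·(0) + e_2·(0) + e_3·(0) + e_4·(1) + e_5·(1) = 0
Solving this homogeneous linear system for the smallest-integer solution (first nonzero entry positive) gives (1, -1, 4, 2, -2).

(1, -1, 4, 2, -2)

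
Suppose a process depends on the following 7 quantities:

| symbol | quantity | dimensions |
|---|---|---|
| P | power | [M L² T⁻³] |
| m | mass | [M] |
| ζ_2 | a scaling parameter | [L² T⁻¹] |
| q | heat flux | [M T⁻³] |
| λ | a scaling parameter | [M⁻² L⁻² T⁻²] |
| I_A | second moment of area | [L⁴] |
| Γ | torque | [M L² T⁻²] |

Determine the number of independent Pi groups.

4

There are 7 variables and 3 base dimensions (M, L, T).
The dimension matrix has rank 3.
Independent dimensionless groups: 7 − 3 = 4.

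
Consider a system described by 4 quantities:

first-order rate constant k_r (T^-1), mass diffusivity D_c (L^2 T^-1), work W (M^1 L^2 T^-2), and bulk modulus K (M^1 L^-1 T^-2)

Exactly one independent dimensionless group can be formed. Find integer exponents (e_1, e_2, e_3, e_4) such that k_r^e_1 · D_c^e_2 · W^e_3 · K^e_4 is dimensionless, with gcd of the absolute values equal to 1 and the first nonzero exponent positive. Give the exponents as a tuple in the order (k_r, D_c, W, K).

(3, -3, 2, -2)

M: e_1·(0) + e_2·(0) + e_3·(1) + e_4·(1) = 0
L: e_1·(0) + e_2·(2) + e_3·(2) + e_4·(-1) = 0
T: e_1·(-1) + e_2·(-1) + e_3·(-2) + e_4·(-2) = 0
Solving this homogeneous linear system for the smallest-integer solution (first nonzero entry positive) gives (3, -3, 2, -2).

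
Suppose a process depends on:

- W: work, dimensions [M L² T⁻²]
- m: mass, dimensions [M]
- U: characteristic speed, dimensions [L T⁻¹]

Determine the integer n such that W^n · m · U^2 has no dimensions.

Balance the M exponent: (1)·n from W, plus (1) + 2·(0) = 1 from the rest, must sum to zero.
n + 1 = 0, so n = -1.

-1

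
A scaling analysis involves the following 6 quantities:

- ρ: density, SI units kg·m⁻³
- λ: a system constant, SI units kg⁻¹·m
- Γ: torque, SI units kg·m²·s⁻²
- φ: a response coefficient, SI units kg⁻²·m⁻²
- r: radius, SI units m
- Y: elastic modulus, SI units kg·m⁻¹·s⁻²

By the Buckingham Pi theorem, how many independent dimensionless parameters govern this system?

There are 6 variables and 3 base dimensions (M, L, T).
The dimension matrix has rank 3.
Independent dimensionless groups: 6 − 3 = 3.

3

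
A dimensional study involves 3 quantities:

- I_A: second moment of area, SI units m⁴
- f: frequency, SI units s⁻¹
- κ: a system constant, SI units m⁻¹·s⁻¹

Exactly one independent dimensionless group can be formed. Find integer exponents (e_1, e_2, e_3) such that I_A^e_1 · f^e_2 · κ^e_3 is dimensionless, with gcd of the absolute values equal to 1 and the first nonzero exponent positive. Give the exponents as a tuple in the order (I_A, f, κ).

L: e_1·(4) + e_2·(0) + e_3·(-1) = 0
T: e_1·(0) + e_2·(-1) + e_3·(-1) = 0
Solving this homogeneous linear system for the smallest-integer solution (first nonzero entry positive) gives (1, -4, 4).

(1, -4, 4)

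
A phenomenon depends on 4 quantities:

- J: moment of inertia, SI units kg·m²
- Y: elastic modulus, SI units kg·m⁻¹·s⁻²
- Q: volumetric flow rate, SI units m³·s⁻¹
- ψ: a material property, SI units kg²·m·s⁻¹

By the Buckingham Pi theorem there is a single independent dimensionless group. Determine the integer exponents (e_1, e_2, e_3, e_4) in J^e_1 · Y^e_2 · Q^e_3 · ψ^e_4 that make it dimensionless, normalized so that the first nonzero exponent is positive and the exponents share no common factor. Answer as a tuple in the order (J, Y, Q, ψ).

(4, 2, -1, -3)

M: e_1·(1) + e_2·(1) + e_3·(0) + e_4·(2) = 0
L: e_1·(2) + e_2·(-1) + e_3·(3) + e_4·(1) = 0
T: e_1·(0) + e_2·(-2) + e_3·(-1) + e_4·(-1) = 0
Solving this homogeneous linear system for the smallest-integer solution (first nonzero entry positive) gives (4, 2, -1, -3).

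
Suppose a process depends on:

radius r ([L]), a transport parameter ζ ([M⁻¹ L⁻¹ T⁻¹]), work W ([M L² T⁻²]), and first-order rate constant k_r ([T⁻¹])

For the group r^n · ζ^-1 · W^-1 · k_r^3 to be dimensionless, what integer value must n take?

1

Balance the L exponent: (1)·n from r, plus −(-1) − (2) + 3·(0) = -1 from the rest, must sum to zero.
n − 1 = 0, so n = 1.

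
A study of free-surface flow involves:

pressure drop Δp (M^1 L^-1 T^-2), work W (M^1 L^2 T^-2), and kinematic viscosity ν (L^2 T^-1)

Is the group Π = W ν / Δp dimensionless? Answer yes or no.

no

Sum the exponent of each base dimension across the product:
  M: −[Δp]_M + [W]_M + [ν]_M = −(1) + (1) + (0) = 0
  L: −[Δp]_L + [W]_L + [ν]_L = −(-1) + (2) + (2) = 5
  T: −[Δp]_T + [W]_T + [ν]_T = −(-2) + (-2) + (-1) = -1
Net dimensions [L⁵ T⁻¹] ≠ [1] — not dimensionless.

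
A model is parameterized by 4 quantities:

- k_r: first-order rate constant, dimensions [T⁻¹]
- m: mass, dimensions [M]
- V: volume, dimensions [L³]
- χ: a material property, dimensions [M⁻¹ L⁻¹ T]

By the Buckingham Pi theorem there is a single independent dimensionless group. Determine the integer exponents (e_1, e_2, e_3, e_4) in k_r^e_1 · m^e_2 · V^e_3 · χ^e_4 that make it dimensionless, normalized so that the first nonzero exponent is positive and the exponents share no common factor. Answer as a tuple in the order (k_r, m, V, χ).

(3, 3, 1, 3)

M: e_1·(0) + e_2·(1) + e_3·(0) + e_4·(-1) = 0
L: e_1·(0) + e_2·(0) + e_3·(3) + e_4·(-1) = 0
T: e_1·(-1) + e_2·(0) + e_3·(0) + e_4·(1) = 0
Solving this homogeneous linear system for the smallest-integer solution (first nonzero entry positive) gives (3, 3, 1, 3).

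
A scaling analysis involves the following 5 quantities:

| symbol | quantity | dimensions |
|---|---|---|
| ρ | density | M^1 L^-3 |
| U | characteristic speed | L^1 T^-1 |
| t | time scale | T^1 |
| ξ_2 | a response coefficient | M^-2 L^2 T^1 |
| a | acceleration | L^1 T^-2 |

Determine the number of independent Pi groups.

There are 5 variables and 3 base dimensions (M, L, T).
The dimension matrix has rank 3.
Independent dimensionless groups: 5 − 3 = 2.

2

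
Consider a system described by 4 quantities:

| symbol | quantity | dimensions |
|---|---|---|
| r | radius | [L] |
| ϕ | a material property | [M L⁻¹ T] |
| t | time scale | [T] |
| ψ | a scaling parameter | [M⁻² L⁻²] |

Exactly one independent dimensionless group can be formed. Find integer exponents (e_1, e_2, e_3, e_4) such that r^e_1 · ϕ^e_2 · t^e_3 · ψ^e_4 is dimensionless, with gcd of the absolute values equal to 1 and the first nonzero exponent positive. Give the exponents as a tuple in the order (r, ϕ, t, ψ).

(4, 2, -2, 1)

M: e_1·(0) + e_2·(1) + e_3·(0) + e_4·(-2) = 0
L: e_1·(1) + e_2·(-1) + e_3·(0) + e_4·(-2) = 0
T: e_1·(0) + e_2·(1) + e_3·(1) + e_4·(0) = 0
Solving this homogeneous linear system for the smallest-integer solution (first nonzero entry positive) gives (4, 2, -2, 1).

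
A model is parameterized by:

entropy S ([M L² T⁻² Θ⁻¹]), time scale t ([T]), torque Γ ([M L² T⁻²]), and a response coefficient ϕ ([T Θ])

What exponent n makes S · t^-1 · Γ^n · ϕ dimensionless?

Balance the M exponent: (1)·n from Γ, plus (1) − (0) + (0) = 1 from the rest, must sum to zero.
n + 1 = 0, so n = -1.

-1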